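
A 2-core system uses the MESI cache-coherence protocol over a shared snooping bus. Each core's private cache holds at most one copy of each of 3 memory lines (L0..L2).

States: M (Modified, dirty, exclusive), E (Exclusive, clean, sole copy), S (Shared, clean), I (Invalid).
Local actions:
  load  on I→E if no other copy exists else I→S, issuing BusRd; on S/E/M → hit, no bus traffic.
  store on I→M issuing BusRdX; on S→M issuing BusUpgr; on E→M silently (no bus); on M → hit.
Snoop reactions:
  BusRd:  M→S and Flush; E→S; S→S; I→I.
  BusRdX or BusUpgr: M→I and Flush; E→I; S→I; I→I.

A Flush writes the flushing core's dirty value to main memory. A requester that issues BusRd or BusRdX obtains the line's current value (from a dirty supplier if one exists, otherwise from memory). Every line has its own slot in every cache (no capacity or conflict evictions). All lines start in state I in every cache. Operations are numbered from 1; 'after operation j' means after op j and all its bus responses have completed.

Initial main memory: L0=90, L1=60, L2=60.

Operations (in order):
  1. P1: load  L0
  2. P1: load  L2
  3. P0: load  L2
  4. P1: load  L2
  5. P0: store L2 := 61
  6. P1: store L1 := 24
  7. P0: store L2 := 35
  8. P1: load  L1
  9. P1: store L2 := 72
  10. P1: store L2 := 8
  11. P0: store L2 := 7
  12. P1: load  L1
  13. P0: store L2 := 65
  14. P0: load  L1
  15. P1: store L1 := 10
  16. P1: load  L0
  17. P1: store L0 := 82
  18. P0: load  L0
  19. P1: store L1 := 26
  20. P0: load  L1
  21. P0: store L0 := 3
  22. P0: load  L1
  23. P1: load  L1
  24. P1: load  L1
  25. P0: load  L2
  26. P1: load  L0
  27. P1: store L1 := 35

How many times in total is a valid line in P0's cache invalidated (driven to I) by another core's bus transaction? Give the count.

invalidations = 3

1. P1: load  L0  bus=[BusRd]  L0: P0=I P1=E  mem[L0]=90
2. P1: load  L2  bus=[BusRd]  L2: P0=I P1=E  mem[L2]=60
3. P0: load  L2  bus=[BusRd]  L2: P0=S P1=S  mem[L2]=60
4. P1: load  L2  bus=[-]  L2: P0=S P1=S  mem[L2]=60
5. P0: store L2 := 61  bus=[BusUpgr]  L2: P0=M P1=I  mem[L2]=60
6. P1: store L1 := 24  bus=[BusRdX]  L1: P0=I P1=M  mem[L1]=60
7. P0: store L2 := 35  bus=[-]  L2: P0=M P1=I  mem[L2]=60
8. P1: load  L1  bus=[-]  L1: P0=I P1=M  mem[L1]=60
9. P1: store L2 := 72  bus=[BusRdX,Flush]  L2: P0=I P1=M  mem[L2]=35
10. P1: store L2 := 8  bus=[-]  L2: P0=I P1=M  mem[L2]=35
11. P0: store L2 := 7  bus=[BusRdX,Flush]  L2: P0=M P1=I  mem[L2]=8
12. P1: load  L1  bus=[-]  L1: P0=I P1=M  mem[L1]=60
13. P0: store L2 := 65  bus=[-]  L2: P0=M P1=I  mem[L2]=8
14. P0: load  L1  bus=[BusRd,Flush]  L1: P0=S P1=S  mem[L1]=24
15. P1: store L1 := 10  bus=[BusUpgr]  L1: P0=I P1=M  mem[L1]=24
16. P1: load  L0  bus=[-]  L0: P0=I P1=E  mem[L0]=90
17. P1: store L0 := 82  bus=[-]  L0: P0=I P1=M  mem[L0]=90
18. P0: load  L0  bus=[BusRd,Flush]  L0: P0=S P1=S  mem[L0]=82
19. P1: store L1 := 26  bus=[-]  L1: P0=I P1=M  mem[L1]=24
20. P0: load  L1  bus=[BusRd,Flush]  L1: P0=S P1=S  mem[L1]=26
21. P0: store L0 := 3  bus=[BusUpgr]  L0: P0=M P1=I  mem[L0]=82
22. P0: load  L1  bus=[-]  L1: P0=S P1=S  mem[L1]=26
23. P1: load  L1  bus=[-]  L1: P0=S P1=S  mem[L1]=26
24. P1: load  L1  bus=[-]  L1: P0=S P1=S  mem[L1]=26
25. P0: load  L2  bus=[-]  L2: P0=M P1=I  mem[L2]=8
26. P1: load  L0  bus=[BusRd,Flush]  L0: P0=S P1=S  mem[L0]=3
27. P1: store L1 := 35  bus=[BusUpgr]  L1: P0=I P1=M  mem[L1]=26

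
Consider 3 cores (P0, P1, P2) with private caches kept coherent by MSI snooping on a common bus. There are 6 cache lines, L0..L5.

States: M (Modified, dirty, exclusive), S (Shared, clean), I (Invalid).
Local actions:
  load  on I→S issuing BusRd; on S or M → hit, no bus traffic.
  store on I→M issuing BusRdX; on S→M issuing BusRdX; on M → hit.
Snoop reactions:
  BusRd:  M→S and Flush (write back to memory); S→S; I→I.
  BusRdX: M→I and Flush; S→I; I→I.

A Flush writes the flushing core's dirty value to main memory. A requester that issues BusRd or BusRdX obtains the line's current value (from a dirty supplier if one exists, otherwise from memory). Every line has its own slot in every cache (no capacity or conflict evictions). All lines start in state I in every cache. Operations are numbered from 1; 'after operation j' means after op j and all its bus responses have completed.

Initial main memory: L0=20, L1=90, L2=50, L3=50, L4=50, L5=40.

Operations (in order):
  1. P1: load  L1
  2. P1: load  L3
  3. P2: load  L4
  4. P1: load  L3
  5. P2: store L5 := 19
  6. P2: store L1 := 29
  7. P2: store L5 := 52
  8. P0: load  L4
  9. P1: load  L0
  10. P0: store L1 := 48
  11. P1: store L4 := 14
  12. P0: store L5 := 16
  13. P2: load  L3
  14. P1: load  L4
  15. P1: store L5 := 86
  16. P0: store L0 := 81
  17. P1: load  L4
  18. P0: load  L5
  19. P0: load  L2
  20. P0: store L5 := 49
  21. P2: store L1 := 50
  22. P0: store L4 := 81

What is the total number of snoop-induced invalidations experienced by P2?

invalidations = 3

step 1: P1: load  L1  ⟶  ISI  (L1)  txn=BusRd  M[L1]=90
step 2: P1: load  L3  ⟶  ISI  (L3)  txn=BusRd  M[L3]=50
step 3: P2: load  L4  ⟶  IIS  (L4)  txn=BusRd  M[L4]=50
step 4: P1: load  L3  ⟶  ISI  (L3)  txn=∅  M[L3]=50
step 5: P2: store L5 := 19  ⟶  IIM  (L5)  txn=BusRdX  M[L5]=40
step 6: P2: store L1 := 29  ⟶  IIM  (L1)  txn=BusRdX  M[L1]=90
step 7: P2: store L5 := 52  ⟶  IIM  (L5)  txn=∅  M[L5]=40
step 8: P0: load  L4  ⟶  SIS  (L4)  txn=BusRd  M[L4]=50
step 9: P1: load  L0  ⟶  ISI  (L0)  txn=BusRd  M[L0]=20
step 10: P0: store L1 := 48  ⟶  MII  (L1)  txn=BusRdX+Flush  M[L1]=29
step 11: P1: store L4 := 14  ⟶  IMI  (L4)  txn=BusRdX  M[L4]=50
step 12: P0: store L5 := 16  ⟶  MII  (L5)  txn=BusRdX+Flush  M[L5]=52
step 13: P2: load  L3  ⟶  ISS  (L3)  txn=BusRd  M[L3]=50
step 14: P1: load  L4  ⟶  IMI  (L4)  txn=∅  M[L4]=50
step 15: P1: store L5 := 86  ⟶  IMI  (L5)  txn=BusRdX+Flush  M[L5]=16
step 16: P0: store L0 := 81  ⟶  MII  (L0)  txn=BusRdX  M[L0]=20
step 17: P1: load  L4  ⟶  IMI  (L4)  txn=∅  M[L4]=50
step 18: P0: load  L5  ⟶  SSI  (L5)  txn=BusRd+Flush  M[L5]=86
step 19: P0: load  L2  ⟶  SII  (L2)  txn=BusRd  M[L2]=50
step 20: P0: store L5 := 49  ⟶  MII  (L5)  txn=BusRdX  M[L5]=86
step 21: P2: store L1 := 50  ⟶  IIM  (L1)  txn=BusRdX+Flush  M[L1]=48
step 22: P0: store L4 := 81  ⟶  MII  (L4)  txn=BusRdX+Flush  M[L4]=14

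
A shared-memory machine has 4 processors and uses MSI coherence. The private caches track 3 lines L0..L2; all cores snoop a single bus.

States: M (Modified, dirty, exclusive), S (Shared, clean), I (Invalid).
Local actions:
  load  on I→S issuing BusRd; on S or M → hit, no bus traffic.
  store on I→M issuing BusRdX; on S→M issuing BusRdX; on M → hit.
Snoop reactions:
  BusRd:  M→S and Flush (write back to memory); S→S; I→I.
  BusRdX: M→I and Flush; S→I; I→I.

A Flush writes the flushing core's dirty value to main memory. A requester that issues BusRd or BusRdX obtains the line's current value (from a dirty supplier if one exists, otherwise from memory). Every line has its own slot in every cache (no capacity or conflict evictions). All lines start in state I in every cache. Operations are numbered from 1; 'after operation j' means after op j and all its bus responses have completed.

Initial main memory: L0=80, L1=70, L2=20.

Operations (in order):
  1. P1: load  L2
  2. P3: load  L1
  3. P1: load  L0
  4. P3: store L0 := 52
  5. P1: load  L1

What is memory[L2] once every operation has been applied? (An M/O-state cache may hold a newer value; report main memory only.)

[1] P1: load  L2 | P0:I, P1:S(20), P2:I, P3:I | bus: BusRd
[2] P3: load  L1 | P0:I, P1:I, P2:I, P3:S(70) | bus: BusRd
[3] P1: load  L0 | P0:I, P1:S(80), P2:I, P3:I | bus: BusRd
[4] P3: store L0 := 52 | P0:I, P1:I, P2:I, P3:M(52) | bus: BusRdX
[5] P1: load  L1 | P0:I, P1:S(70), P2:I, P3:S(70) | bus: BusRd

memory[L2] = 20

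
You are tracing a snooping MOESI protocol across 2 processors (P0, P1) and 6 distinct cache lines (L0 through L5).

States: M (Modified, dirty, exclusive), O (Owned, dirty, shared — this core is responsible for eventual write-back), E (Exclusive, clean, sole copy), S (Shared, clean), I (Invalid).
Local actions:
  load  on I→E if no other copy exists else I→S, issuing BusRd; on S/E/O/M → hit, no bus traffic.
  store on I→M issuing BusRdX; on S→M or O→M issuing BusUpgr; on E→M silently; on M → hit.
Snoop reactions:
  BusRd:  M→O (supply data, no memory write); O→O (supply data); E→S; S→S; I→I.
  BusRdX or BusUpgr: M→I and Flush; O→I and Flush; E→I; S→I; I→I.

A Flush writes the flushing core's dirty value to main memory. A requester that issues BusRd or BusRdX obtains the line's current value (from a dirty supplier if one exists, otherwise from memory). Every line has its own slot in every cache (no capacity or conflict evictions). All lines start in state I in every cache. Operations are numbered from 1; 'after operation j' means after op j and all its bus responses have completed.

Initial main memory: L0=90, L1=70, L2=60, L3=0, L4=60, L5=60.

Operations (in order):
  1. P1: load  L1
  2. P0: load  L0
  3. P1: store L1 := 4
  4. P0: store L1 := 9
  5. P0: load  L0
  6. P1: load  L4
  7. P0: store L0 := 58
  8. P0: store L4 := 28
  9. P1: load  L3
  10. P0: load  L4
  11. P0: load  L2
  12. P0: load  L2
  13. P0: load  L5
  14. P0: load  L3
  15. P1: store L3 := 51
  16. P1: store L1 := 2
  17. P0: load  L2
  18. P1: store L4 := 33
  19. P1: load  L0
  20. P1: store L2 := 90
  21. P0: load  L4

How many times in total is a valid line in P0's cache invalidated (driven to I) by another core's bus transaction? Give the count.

invalidations = 4

  op1 P1: load  L1 → I/E on L1; bus BusRd; mem=70
  op2 P0: load  L0 → E/I on L0; bus BusRd; mem=90
  op3 P1: store L1 := 4 → I/M on L1; bus (none); mem=70
  op4 P0: store L1 := 9 → M/I on L1; bus BusRdX Flush; mem=4
  op5 P0: load  L0 → E/I on L0; bus (none); mem=90
  op6 P1: load  L4 → I/E on L4; bus BusRd; mem=60
  op7 P0: store L0 := 58 → M/I on L0; bus (none); mem=90
  op8 P0: store L4 := 28 → M/I on L4; bus BusRdX; mem=60
  op9 P1: load  L3 → I/E on L3; bus BusRd; mem=0
  op10 P0: load  L4 → M/I on L4; bus (none); mem=60
  op11 P0: load  L2 → E/I on L2; bus BusRd; mem=60
  op12 P0: load  L2 → E/I on L2; bus (none); mem=60
  op13 P0: load  L5 → E/I on L5; bus BusRd; mem=60
  op14 P0: load  L3 → S/S on L3; bus BusRd; mem=0
  op15 P1: store L3 := 51 → I/M on L3; bus BusUpgr; mem=0
  op16 P1: store L1 := 2 → I/M on L1; bus BusRdX Flush; mem=9
  op17 P0: load  L2 → E/I on L2; bus (none); mem=60
  op18 P1: store L4 := 33 → I/M on L4; bus BusRdX Flush; mem=28
  op19 P1: load  L0 → O/S on L0; bus BusRd; mem=90
  op20 P1: store L2 := 90 → I/M on L2; bus BusRdX; mem=60
  op21 P0: load  L4 → S/O on L4; bus BusRd; mem=28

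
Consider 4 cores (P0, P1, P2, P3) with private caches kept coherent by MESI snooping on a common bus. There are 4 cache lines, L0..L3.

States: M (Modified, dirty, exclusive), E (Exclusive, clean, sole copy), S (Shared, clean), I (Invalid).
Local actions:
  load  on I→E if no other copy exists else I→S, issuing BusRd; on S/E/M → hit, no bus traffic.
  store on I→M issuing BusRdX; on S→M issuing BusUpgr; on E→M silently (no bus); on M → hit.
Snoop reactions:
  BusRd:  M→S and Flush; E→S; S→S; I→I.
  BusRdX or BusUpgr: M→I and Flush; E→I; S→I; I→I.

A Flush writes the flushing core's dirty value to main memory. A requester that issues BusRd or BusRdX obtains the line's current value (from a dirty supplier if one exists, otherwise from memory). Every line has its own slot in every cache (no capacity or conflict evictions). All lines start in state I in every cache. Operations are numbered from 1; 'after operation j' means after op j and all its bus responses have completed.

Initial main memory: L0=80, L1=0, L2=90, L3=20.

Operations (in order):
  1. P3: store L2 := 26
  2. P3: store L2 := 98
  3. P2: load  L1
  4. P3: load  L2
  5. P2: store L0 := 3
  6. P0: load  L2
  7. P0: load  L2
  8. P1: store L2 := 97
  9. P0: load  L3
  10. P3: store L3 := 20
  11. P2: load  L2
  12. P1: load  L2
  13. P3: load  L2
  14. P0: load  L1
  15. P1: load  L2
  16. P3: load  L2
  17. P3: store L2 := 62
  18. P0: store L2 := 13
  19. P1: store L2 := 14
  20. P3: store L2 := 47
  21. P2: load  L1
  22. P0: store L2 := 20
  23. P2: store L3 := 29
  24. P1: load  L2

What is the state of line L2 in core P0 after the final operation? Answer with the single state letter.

state = S

[1] P3: store L2 := 26 | P0:I, P1:I, P2:I, P3:M(26) | bus: BusRdX
[2] P3: store L2 := 98 | P0:I, P1:I, P2:I, P3:M(98) | bus: none
[3] P2: load  L1 | P0:I, P1:I, P2:E(0), P3:I | bus: BusRd
[4] P3: load  L2 | P0:I, P1:I, P2:I, P3:M(98) | bus: none
[5] P2: store L0 := 3 | P0:I, P1:I, P2:M(3), P3:I | bus: BusRdX
[6] P0: load  L2 | P0:S(98), P1:I, P2:I, P3:S(98) | bus: BusRd,Flush
[7] P0: load  L2 | P0:S(98), P1:I, P2:I, P3:S(98) | bus: none
[8] P1: store L2 := 97 | P0:I, P1:M(97), P2:I, P3:I | bus: BusRdX
[9] P0: load  L3 | P0:E(20), P1:I, P2:I, P3:I | bus: BusRd
[10] P3: store L3 := 20 | P0:I, P1:I, P2:I, P3:M(20) | bus: BusRdX
[11] P2: load  L2 | P0:I, P1:S(97), P2:S(97), P3:I | bus: BusRd,Flush
[12] P1: load  L2 | P0:I, P1:S(97), P2:S(97), P3:I | bus: none
[13] P3: load  L2 | P0:I, P1:S(97), P2:S(97), P3:S(97) | bus: BusRd
[14] P0: load  L1 | P0:S(0), P1:I, P2:S(0), P3:I | bus: BusRd
[15] P1: load  L2 | P0:I, P1:S(97), P2:S(97), P3:S(97) | bus: none
[16] P3: load  L2 | P0:I, P1:S(97), P2:S(97), P3:S(97) | bus: none
[17] P3: store L2 := 62 | P0:I, P1:I, P2:I, P3:M(62) | bus: BusUpgr
[18] P0: store L2 := 13 | P0:M(13), P1:I, P2:I, P3:I | bus: BusRdX,Flush
[19] P1: store L2 := 14 | P0:I, P1:M(14), P2:I, P3:I | bus: BusRdX,Flush
[20] P3: store L2 := 47 | P0:I, P1:I, P2:I, P3:M(47) | bus: BusRdX,Flush
[21] P2: load  L1 | P0:S(0), P1:I, P2:S(0), P3:I | bus: none
[22] P0: store L2 := 20 | P0:M(20), P1:I, P2:I, P3:I | bus: BusRdX,Flush
[23] P2: store L3 := 29 | P0:I, P1:I, P2:M(29), P3:I | bus: BusRdX,Flush
[24] P1: load  L2 | P0:S(20), P1:S(20), P2:I, P3:I | bus: BusRd,Flush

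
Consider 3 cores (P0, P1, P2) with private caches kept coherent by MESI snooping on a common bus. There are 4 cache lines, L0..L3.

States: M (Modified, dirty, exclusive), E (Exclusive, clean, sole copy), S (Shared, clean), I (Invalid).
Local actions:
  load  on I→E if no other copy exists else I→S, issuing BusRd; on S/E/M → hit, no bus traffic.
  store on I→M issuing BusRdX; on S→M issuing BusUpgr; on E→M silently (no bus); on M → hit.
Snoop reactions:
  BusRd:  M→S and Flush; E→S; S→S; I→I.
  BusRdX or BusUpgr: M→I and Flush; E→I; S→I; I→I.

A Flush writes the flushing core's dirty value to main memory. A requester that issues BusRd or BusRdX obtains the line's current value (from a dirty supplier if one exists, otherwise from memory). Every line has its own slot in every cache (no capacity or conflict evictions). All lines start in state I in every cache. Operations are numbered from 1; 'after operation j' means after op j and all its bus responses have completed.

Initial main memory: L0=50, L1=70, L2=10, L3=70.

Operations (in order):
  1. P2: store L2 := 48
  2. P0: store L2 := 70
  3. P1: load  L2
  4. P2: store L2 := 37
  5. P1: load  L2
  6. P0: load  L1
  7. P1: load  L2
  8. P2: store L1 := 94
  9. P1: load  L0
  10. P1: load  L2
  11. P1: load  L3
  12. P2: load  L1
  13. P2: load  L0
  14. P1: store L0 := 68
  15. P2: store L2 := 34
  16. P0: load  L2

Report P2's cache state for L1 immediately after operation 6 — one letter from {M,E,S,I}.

1. P2: store L2 := 48  bus=[BusRdX]  L2: P0=I P1=I P2=M  mem[L2]=10
2. P0: store L2 := 70  bus=[BusRdX,Flush]  L2: P0=M P1=I P2=I  mem[L2]=48
3. P1: load  L2  bus=[BusRd,Flush]  L2: P0=S P1=S P2=I  mem[L2]=70
4. P2: store L2 := 37  bus=[BusRdX]  L2: P0=I P1=I P2=M  mem[L2]=70
5. P1: load  L2  bus=[BusRd,Flush]  L2: P0=I P1=S P2=S  mem[L2]=37
6. P0: load  L1  bus=[BusRd]  L1: P0=E P1=I P2=I  mem[L1]=70
7. P1: load  L2  bus=[-]  L2: P0=I P1=S P2=S  mem[L2]=37
8. P2: store L1 := 94  bus=[BusRdX]  L1: P0=I P1=I P2=M  mem[L1]=70
9. P1: load  L0  bus=[BusRd]  L0: P0=I P1=E P2=I  mem[L0]=50
10. P1: load  L2  bus=[-]  L2: P0=I P1=S P2=S  mem[L2]=37
11. P1: load  L3  bus=[BusRd]  L3: P0=I P1=E P2=I  mem[L3]=70
12. P2: load  L1  bus=[-]  L1: P0=I P1=I P2=M  mem[L1]=70
13. P2: load  L0  bus=[BusRd]  L0: P0=I P1=S P2=S  mem[L0]=50
14. P1: store L0 := 68  bus=[BusUpgr]  L0: P0=I P1=M P2=I  mem[L0]=50
15. P2: store L2 := 34  bus=[BusUpgr]  L2: P0=I P1=I P2=M  mem[L2]=37
16. P0: load  L2  bus=[BusRd,Flush]  L2: P0=S P1=I P2=S  mem[L2]=34

state = I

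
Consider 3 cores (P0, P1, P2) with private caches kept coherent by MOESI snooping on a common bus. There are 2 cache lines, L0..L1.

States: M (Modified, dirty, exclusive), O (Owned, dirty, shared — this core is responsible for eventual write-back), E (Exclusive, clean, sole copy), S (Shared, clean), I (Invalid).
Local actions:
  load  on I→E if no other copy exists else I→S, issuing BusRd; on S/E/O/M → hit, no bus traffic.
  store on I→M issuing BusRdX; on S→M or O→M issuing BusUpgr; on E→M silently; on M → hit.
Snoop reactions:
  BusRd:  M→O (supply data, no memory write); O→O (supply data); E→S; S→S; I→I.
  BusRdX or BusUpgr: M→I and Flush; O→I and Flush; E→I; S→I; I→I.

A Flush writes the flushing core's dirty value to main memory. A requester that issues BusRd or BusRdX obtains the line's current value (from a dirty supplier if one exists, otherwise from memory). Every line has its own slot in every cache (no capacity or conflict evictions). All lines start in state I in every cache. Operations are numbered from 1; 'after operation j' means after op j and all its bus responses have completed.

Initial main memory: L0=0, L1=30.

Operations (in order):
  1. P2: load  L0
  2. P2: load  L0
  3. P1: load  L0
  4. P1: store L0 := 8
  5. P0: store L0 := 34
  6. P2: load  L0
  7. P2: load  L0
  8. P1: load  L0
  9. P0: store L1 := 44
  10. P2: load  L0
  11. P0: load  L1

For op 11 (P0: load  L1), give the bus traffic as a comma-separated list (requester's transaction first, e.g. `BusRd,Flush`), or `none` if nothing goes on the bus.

1. P2: load  L0  bus=[BusRd]  L0: P0=I P1=I P2=E  mem[L0]=0
2. P2: load  L0  bus=[-]  L0: P0=I P1=I P2=E  mem[L0]=0
3. P1: load  L0  bus=[BusRd]  L0: P0=I P1=S P2=S  mem[L0]=0
4. P1: store L0 := 8  bus=[BusUpgr]  L0: P0=I P1=M P2=I  mem[L0]=0
5. P0: store L0 := 34  bus=[BusRdX,Flush]  L0: P0=M P1=I P2=I  mem[L0]=8
6. P2: load  L0  bus=[BusRd]  L0: P0=O P1=I P2=S  mem[L0]=8
7. P2: load  L0  bus=[-]  L0: P0=O P1=I P2=S  mem[L0]=8
8. P1: load  L0  bus=[BusRd]  L0: P0=O P1=S P2=S  mem[L0]=8
9. P0: store L1 := 44  bus=[BusRdX]  L1: P0=M P1=I P2=I  mem[L1]=30
10. P2: load  L0  bus=[-]  L0: P0=O P1=S P2=S  mem[L0]=8
11. P0: load  L1  bus=[-]  L1: P0=M P1=I P2=I  mem[L1]=30

bus = none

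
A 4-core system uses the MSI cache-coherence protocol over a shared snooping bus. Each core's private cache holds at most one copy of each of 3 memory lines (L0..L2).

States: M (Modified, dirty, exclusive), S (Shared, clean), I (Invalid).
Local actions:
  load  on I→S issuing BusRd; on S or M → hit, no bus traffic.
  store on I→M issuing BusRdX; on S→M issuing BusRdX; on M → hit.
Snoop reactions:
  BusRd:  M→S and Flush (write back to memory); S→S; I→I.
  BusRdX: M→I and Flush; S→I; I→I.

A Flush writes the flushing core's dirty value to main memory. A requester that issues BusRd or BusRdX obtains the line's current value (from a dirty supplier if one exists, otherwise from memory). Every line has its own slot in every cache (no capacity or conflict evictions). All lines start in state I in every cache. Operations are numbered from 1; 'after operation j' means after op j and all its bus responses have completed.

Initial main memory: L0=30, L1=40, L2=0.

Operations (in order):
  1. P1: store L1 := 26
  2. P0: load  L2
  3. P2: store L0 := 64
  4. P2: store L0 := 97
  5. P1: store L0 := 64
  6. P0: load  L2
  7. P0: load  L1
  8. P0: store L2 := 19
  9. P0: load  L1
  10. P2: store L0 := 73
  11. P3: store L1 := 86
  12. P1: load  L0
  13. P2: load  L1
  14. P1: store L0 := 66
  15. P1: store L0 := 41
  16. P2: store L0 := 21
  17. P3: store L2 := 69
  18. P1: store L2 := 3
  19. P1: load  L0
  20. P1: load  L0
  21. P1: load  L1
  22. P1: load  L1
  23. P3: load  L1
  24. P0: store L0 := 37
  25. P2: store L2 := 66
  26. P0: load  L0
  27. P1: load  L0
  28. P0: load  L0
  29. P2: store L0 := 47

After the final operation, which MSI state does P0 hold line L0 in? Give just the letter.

state = I

  op1 P1: store L1 := 26 → I/M/I/I on L1; bus BusRdX; mem=40
  op2 P0: load  L2 → S/I/I/I on L2; bus BusRd; mem=0
  op3 P2: store L0 := 64 → I/I/M/I on L0; bus BusRdX; mem=30
  op4 P2: store L0 := 97 → I/I/M/I on L0; bus (none); mem=30
  op5 P1: store L0 := 64 → I/M/I/I on L0; bus BusRdX Flush; mem=97
  op6 P0: load  L2 → S/I/I/I on L2; bus (none); mem=0
  op7 P0: load  L1 → S/S/I/I on L1; bus BusRd Flush; mem=26
  op8 P0: store L2 := 19 → M/I/I/I on L2; bus BusRdX; mem=0
  op9 P0: load  L1 → S/S/I/I on L1; bus (none); mem=26
  op10 P2: store L0 := 73 → I/I/M/I on L0; bus BusRdX Flush; mem=64
  op11 P3: store L1 := 86 → I/I/I/M on L1; bus BusRdX; mem=26
  op12 P1: load  L0 → I/S/S/I on L0; bus BusRd Flush; mem=73
  op13 P2: load  L1 → I/I/S/S on L1; bus BusRd Flush; mem=86
  op14 P1: store L0 := 66 → I/M/I/I on L0; bus BusRdX; mem=73
  op15 P1: store L0 := 41 → I/M/I/I on L0; bus (none); mem=73
  op16 P2: store L0 := 21 → I/I/M/I on L0; bus BusRdX Flush; mem=41
  op17 P3: store L2 := 69 → I/I/I/M on L2; bus BusRdX Flush; mem=19
  op18 P1: store L2 := 3 → I/M/I/I on L2; bus BusRdX Flush; mem=69
  op19 P1: load  L0 → I/S/S/I on L0; bus BusRd Flush; mem=21
  op20 P1: load  L0 → I/S/S/I on L0; bus (none); mem=21
  op21 P1: load  L1 → I/S/S/S on L1; bus BusRd; mem=86
  op22 P1: load  L1 → I/S/S/S on L1; bus (none); mem=86
  op23 P3: load  L1 → I/S/S/S on L1; bus (none); mem=86
  op24 P0: store L0 := 37 → M/I/I/I on L0; bus BusRdX; mem=21
  op25 P2: store L2 := 66 → I/I/M/I on L2; bus BusRdX Flush; mem=3
  op26 P0: load  L0 → M/I/I/I on L0; bus (none); mem=21
  op27 P1: load  L0 → S/S/I/I on L0; bus BusRd Flush; mem=37
  op28 P0: load  L0 → S/S/I/I on L0; bus (none); mem=37
  op29 P2: store L0 := 47 → I/I/M/I on L0; bus BusRdX; mem=37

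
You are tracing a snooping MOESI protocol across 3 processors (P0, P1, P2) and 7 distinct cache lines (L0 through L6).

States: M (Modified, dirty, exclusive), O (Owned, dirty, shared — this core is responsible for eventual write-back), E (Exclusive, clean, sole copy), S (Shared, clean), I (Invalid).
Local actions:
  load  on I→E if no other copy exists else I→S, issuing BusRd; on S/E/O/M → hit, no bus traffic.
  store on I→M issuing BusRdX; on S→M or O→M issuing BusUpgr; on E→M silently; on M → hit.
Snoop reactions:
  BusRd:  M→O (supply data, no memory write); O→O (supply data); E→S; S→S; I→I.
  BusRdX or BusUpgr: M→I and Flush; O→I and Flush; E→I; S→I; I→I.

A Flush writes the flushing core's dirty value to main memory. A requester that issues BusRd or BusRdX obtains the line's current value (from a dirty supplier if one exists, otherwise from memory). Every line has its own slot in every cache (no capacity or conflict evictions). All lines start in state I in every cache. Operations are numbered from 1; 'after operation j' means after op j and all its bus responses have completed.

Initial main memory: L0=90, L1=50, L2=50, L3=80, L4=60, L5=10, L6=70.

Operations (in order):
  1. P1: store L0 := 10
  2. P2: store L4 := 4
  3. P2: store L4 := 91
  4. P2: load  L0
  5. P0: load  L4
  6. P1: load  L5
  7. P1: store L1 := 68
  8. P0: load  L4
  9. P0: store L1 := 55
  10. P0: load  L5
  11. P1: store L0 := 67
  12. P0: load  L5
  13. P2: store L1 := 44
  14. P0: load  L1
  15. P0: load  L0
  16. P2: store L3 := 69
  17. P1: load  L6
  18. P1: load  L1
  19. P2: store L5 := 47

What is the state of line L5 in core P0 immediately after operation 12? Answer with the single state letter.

state = S

step 1: P1: store L0 := 10  ⟶  IMI  (L0)  txn=BusRdX  M[L0]=90
step 2: P2: store L4 := 4  ⟶  IIM  (L4)  txn=BusRdX  M[L4]=60
step 3: P2: store L4 := 91  ⟶  IIM  (L4)  txn=∅  M[L4]=60
step 4: P2: load  L0  ⟶  IOS  (L0)  txn=BusRd  M[L0]=90
step 5: P0: load  L4  ⟶  SIO  (L4)  txn=BusRd  M[L4]=60
step 6: P1: load  L5  ⟶  IEI  (L5)  txn=BusRd  M[L5]=10
step 7: P1: store L1 := 68  ⟶  IMI  (L1)  txn=BusRdX  M[L1]=50
step 8: P0: load  L4  ⟶  SIO  (L4)  txn=∅  M[L4]=60
step 9: P0: store L1 := 55  ⟶  MII  (L1)  txn=BusRdX+Flush  M[L1]=68
step 10: P0: load  L5  ⟶  SSI  (L5)  txn=BusRd  M[L5]=10
step 11: P1: store L0 := 67  ⟶  IMI  (L0)  txn=BusUpgr  M[L0]=90
step 12: P0: load  L5  ⟶  SSI  (L5)  txn=∅  M[L5]=10
step 13: P2: store L1 := 44  ⟶  IIM  (L1)  txn=BusRdX+Flush  M[L1]=55
step 14: P0: load  L1  ⟶  SIO  (L1)  txn=BusRd  M[L1]=55
step 15: P0: load  L0  ⟶  SOI  (L0)  txn=BusRd  M[L0]=90
step 16: P2: store L3 := 69  ⟶  IIM  (L3)  txn=BusRdX  M[L3]=80
step 17: P1: load  L6  ⟶  IEI  (L6)  txn=BusRd  M[L6]=70
step 18: P1: load  L1  ⟶  SSO  (L1)  txn=BusRd  M[L1]=55
step 19: P2: store L5 := 47  ⟶  IIM  (L5)  txn=BusRdX  M[L5]=10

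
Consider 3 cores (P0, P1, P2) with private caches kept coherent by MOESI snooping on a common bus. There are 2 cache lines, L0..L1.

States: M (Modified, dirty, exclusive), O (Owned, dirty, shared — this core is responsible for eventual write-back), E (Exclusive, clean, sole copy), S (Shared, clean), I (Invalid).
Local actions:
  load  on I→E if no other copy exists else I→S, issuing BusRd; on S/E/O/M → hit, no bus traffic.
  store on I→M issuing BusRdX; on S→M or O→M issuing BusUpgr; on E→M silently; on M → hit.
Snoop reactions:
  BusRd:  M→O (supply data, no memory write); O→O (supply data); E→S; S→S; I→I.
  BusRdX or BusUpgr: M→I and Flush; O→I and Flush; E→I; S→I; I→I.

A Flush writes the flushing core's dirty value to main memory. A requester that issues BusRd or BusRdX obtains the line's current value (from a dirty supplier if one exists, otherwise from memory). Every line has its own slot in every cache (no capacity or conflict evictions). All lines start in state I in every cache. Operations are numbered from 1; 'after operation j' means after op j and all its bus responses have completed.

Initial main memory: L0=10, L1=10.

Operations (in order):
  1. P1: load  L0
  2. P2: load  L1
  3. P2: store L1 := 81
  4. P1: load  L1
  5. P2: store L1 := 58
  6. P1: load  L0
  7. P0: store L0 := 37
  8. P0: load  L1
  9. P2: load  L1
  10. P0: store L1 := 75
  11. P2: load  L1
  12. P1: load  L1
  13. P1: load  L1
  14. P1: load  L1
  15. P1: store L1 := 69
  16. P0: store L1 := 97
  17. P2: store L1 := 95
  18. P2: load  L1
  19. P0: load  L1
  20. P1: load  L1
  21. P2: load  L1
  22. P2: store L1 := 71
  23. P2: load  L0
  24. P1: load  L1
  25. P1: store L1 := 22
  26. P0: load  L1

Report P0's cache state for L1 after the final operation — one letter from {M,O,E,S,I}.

state = S

step 1: P1: load  L0  ⟶  IEI  (L0)  txn=BusRd  M[L0]=10
step 2: P2: load  L1  ⟶  IIE  (L1)  txn=BusRd  M[L1]=10
step 3: P2: store L1 := 81  ⟶  IIM  (L1)  txn=∅  M[L1]=10
step 4: P1: load  L1  ⟶  ISO  (L1)  txn=BusRd  M[L1]=10
step 5: P2: store L1 := 58  ⟶  IIM  (L1)  txn=BusUpgr  M[L1]=10
step 6: P1: load  L0  ⟶  IEI  (L0)  txn=∅  M[L0]=10
step 7: P0: store L0 := 37  ⟶  MII  (L0)  txn=BusRdX  M[L0]=10
step 8: P0: load  L1  ⟶  SIO  (L1)  txn=BusRd  M[L1]=10
step 9: P2: load  L1  ⟶  SIO  (L1)  txn=∅  M[L1]=10
step 10: P0: store L1 := 75  ⟶  MII  (L1)  txn=BusUpgr+Flush  M[L1]=58
step 11: P2: load  L1  ⟶  OIS  (L1)  txn=BusRd  M[L1]=58
step 12: P1: load  L1  ⟶  OSS  (L1)  txn=BusRd  M[L1]=58
step 13: P1: load  L1  ⟶  OSS  (L1)  txn=∅  M[L1]=58
step 14: P1: load  L1  ⟶  OSS  (L1)  txn=∅  M[L1]=58
step 15: P1: store L1 := 69  ⟶  IMI  (L1)  txn=BusUpgr+Flush  M[L1]=75
step 16: P0: store L1 := 97  ⟶  MII  (L1)  txn=BusRdX+Flush  M[L1]=69
step 17: P2: store L1 := 95  ⟶  IIM  (L1)  txn=BusRdX+Flush  M[L1]=97
step 18: P2: load  L1  ⟶  IIM  (L1)  txn=∅  M[L1]=97
step 19: P0: load  L1  ⟶  SIO  (L1)  txn=BusRd  M[L1]=97
step 20: P1: load  L1  ⟶  SSO  (L1)  txn=BusRd  M[L1]=97
step 21: P2: load  L1  ⟶  SSO  (L1)  txn=∅  M[L1]=97
step 22: P2: store L1 := 71  ⟶  IIM  (L1)  txn=BusUpgr  M[L1]=97
step 23: P2: load  L0  ⟶  OIS  (L0)  txn=BusRd  M[L0]=10
step 24: P1: load  L1  ⟶  ISO  (L1)  txn=BusRd  M[L1]=97
step 25: P1: store L1 := 22  ⟶  IMI  (L1)  txn=BusUpgr+Flush  M[L1]=71
step 26: P0: load  L1  ⟶  SOI  (L1)  txn=BusRd  M[L1]=71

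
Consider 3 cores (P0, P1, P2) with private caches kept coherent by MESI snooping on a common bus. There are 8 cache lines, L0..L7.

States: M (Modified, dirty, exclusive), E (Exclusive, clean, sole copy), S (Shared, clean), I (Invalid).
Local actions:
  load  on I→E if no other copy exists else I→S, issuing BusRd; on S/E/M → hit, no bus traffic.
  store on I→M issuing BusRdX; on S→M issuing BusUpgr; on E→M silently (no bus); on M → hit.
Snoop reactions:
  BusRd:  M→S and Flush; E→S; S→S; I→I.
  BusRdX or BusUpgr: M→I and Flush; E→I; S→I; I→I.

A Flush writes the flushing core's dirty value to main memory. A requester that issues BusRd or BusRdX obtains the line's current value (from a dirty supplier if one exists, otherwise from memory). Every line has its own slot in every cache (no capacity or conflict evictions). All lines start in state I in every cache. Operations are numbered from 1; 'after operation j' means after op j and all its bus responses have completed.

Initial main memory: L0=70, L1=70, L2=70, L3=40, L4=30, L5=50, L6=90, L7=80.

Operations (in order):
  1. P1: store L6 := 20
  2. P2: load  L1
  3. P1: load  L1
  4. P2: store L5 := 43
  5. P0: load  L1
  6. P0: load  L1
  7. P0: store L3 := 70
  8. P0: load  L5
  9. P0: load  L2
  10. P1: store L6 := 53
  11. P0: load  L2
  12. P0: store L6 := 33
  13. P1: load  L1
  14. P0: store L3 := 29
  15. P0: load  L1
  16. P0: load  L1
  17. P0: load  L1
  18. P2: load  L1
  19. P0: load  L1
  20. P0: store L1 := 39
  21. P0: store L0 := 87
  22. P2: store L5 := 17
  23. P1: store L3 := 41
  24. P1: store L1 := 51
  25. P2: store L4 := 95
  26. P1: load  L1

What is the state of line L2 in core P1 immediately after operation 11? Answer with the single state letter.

state = I

1. P1: store L6 := 20  bus=[BusRdX]  L6: P0=I P1=M P2=I  mem[L6]=90
2. P2: load  L1  bus=[BusRd]  L1: P0=I P1=I P2=E  mem[L1]=70
3. P1: load  L1  bus=[BusRd]  L1: P0=I P1=S P2=S  mem[L1]=70
4. P2: store L5 := 43  bus=[BusRdX]  L5: P0=I P1=I P2=M  mem[L5]=50
5. P0: load  L1  bus=[BusRd]  L1: P0=S P1=S P2=S  mem[L1]=70
6. P0: load  L1  bus=[-]  L1: P0=S P1=S P2=S  mem[L1]=70
7. P0: store L3 := 70  bus=[BusRdX]  L3: P0=M P1=I P2=I  mem[L3]=40
8. P0: load  L5  bus=[BusRd,Flush]  L5: P0=S P1=I P2=S  mem[L5]=43
9. P0: load  L2  bus=[BusRd]  L2: P0=E P1=I P2=I  mem[L2]=70
10. P1: store L6 := 53  bus=[-]  L6: P0=I P1=M P2=I  mem[L6]=90
11. P0: load  L2  bus=[-]  L2: P0=E P1=I P2=I  mem[L2]=70
12. P0: store L6 := 33  bus=[BusRdX,Flush]  L6: P0=M P1=I P2=I  mem[L6]=53
13. P1: load  L1  bus=[-]  L1: P0=S P1=S P2=S  mem[L1]=70
14. P0: store L3 := 29  bus=[-]  L3: P0=M P1=I P2=I  mem[L3]=40
15. P0: load  L1  bus=[-]  L1: P0=S P1=S P2=S  mem[L1]=70
16. P0: load  L1  bus=[-]  L1: P0=S P1=S P2=S  mem[L1]=70
17. P0: load  L1  bus=[-]  L1: P0=S P1=S P2=S  mem[L1]=70
18. P2: load  L1  bus=[-]  L1: P0=S P1=S P2=S  mem[L1]=70
19. P0: load  L1  bus=[-]  L1: P0=S P1=S P2=S  mem[L1]=70
20. P0: store L1 := 39  bus=[BusUpgr]  L1: P0=M P1=I P2=I  mem[L1]=70
21. P0: store L0 := 87  bus=[BusRdX]  L0: P0=M P1=I P2=I  mem[L0]=70
22. P2: store L5 := 17  bus=[BusUpgr]  L5: P0=I P1=I P2=M  mem[L5]=43
23. P1: store L3 := 41  bus=[BusRdX,Flush]  L3: P0=I P1=M P2=I  mem[L3]=29
24. P1: store L1 := 51  bus=[BusRdX,Flush]  L1: P0=I P1=M P2=I  mem[L1]=39
25. P2: store L4 := 95  bus=[BusRdX]  L4: P0=I P1=I P2=M  mem[L4]=30
26. P1: load  L1  bus=[-]  L1: P0=I P1=M P2=I  mem[L1]=39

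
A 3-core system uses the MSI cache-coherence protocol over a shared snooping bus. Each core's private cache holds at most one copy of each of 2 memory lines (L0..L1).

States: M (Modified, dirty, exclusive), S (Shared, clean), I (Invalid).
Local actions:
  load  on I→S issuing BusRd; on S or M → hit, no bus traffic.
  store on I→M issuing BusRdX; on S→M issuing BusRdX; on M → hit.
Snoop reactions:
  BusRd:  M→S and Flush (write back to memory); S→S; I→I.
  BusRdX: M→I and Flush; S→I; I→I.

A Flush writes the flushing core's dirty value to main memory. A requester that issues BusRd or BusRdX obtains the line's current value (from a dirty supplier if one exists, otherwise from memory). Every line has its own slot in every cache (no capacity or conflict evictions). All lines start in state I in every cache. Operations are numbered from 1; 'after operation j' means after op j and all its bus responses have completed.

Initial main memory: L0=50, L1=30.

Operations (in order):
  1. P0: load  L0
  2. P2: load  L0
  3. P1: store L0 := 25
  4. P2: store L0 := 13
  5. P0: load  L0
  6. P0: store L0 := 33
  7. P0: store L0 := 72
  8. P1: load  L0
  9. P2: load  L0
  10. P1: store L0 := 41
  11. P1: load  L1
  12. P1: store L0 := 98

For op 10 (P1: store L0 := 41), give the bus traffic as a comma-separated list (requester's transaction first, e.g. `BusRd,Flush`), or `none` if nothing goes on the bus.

1. P0: load  L0  bus=[BusRd]  L0: P0=S P1=I P2=I  mem[L0]=50
2. P2: load  L0  bus=[BusRd]  L0: P0=S P1=I P2=S  mem[L0]=50
3. P1: store L0 := 25  bus=[BusRdX]  L0: P0=I P1=M P2=I  mem[L0]=50
4. P2: store L0 := 13  bus=[BusRdX,Flush]  L0: P0=I P1=I P2=M  mem[L0]=25
5. P0: load  L0  bus=[BusRd,Flush]  L0: P0=S P1=I P2=S  mem[L0]=13
6. P0: store L0 := 33  bus=[BusRdX]  L0: P0=M P1=I P2=I  mem[L0]=13
7. P0: store L0 := 72  bus=[-]  L0: P0=M P1=I P2=I  mem[L0]=13
8. P1: load  L0  bus=[BusRd,Flush]  L0: P0=S P1=S P2=I  mem[L0]=72
9. P2: load  L0  bus=[BusRd]  L0: P0=S P1=S P2=S  mem[L0]=72
10. P1: store L0 := 41  bus=[BusRdX]  L0: P0=I P1=M P2=I  mem[L0]=72
11. P1: load  L1  bus=[BusRd]  L1: P0=I P1=S P2=I  mem[L1]=30
12. P1: store L0 := 98  bus=[-]  L0: P0=I P1=M P2=I  mem[L0]=72

bus = BusRdX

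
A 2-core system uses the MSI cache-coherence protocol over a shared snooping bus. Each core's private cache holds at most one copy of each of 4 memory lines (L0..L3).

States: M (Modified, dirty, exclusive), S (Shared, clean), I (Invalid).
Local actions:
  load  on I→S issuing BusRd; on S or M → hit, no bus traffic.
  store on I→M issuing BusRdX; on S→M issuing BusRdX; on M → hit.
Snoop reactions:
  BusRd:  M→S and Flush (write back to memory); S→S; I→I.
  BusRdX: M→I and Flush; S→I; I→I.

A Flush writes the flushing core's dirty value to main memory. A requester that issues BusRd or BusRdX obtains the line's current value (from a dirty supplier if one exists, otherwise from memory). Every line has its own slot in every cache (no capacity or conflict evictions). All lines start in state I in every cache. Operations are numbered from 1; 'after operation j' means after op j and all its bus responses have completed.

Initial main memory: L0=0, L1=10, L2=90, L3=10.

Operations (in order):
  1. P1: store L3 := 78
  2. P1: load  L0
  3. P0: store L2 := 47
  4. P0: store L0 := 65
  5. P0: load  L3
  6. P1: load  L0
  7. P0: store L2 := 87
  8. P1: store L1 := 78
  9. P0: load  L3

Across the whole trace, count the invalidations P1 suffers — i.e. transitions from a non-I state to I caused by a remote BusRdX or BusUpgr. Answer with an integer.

[1] P1: store L3 := 78 | P0:I, P1:M(78) | bus: BusRdX
[2] P1: load  L0 | P0:I, P1:S(0) | bus: BusRd
[3] P0: store L2 := 47 | P0:M(47), P1:I | bus: BusRdX
[4] P0: store L0 := 65 | P0:M(65), P1:I | bus: BusRdX
[5] P0: load  L3 | P0:S(78), P1:S(78) | bus: BusRd,Flush
[6] P1: load  L0 | P0:S(65), P1:S(65) | bus: BusRd,Flush
[7] P0: store L2 := 87 | P0:M(87), P1:I | bus: none
[8] P1: store L1 := 78 | P0:I, P1:M(78) | bus: BusRdX
[9] P0: load  L3 | P0:S(78), P1:S(78) | bus: none

invalidations = 1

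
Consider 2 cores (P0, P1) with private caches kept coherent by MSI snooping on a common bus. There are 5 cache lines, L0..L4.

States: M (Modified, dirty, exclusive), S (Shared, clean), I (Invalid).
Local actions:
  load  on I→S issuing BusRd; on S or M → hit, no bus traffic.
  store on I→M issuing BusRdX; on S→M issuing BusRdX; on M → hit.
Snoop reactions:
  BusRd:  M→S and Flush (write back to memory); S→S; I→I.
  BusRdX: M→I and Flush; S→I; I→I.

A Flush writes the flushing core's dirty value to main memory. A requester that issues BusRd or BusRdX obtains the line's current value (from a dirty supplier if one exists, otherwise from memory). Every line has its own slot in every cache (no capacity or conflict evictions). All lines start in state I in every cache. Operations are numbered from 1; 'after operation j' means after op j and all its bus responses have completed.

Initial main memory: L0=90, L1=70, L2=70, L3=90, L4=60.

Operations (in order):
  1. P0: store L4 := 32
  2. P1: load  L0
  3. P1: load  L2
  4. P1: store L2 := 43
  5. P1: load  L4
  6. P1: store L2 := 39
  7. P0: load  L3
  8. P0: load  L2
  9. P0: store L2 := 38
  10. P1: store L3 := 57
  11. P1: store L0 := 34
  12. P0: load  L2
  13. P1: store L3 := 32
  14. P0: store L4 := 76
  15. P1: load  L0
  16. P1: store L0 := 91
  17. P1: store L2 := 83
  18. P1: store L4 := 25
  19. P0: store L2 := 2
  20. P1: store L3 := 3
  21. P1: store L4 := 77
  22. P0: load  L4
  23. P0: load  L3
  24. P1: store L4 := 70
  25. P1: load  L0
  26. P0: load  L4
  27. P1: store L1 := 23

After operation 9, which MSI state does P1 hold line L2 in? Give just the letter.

state = I

  op1 P0: store L4 := 32 → M/I on L4; bus BusRdX; mem=60
  op2 P1: load  L0 → I/S on L0; bus BusRd; mem=90
  op3 P1: load  L2 → I/S on L2; bus BusRd; mem=70
  op4 P1: store L2 := 43 → I/M on L2; bus BusRdX; mem=70
  op5 P1: load  L4 → S/S on L4; bus BusRd Flush; mem=32
  op6 P1: store L2 := 39 → I/M on L2; bus (none); mem=70
  op7 P0: load  L3 → S/I on L3; bus BusRd; mem=90
  op8 P0: load  L2 → S/S on L2; bus BusRd Flush; mem=39
  op9 P0: store L2 := 38 → M/I on L2; bus BusRdX; mem=39
  op10 P1: store L3 := 57 → I/M on L3; bus BusRdX; mem=90
  op11 P1: store L0 := 34 → I/M on L0; bus BusRdX; mem=90
  op12 P0: load  L2 → M/I on L2; bus (none); mem=39
  op13 P1: store L3 := 32 → I/M on L3; bus (none); mem=90
  op14 P0: store L4 := 76 → M/I on L4; bus BusRdX; mem=32
  op15 P1: load  L0 → I/M on L0; bus (none); mem=90
  op16 P1: store L0 := 91 → I/M on L0; bus (none); mem=90
  op17 P1: store L2 := 83 → I/M on L2; bus BusRdX Flush; mem=38
  op18 P1: store L4 := 25 → I/M on L4; bus BusRdX Flush; mem=76
  op19 P0: store L2 := 2 → M/I on L2; bus BusRdX Flush; mem=83
  op20 P1: store L3 := 3 → I/M on L3; bus (none); mem=90
  op21 P1: store L4 := 77 → I/M on L4; bus (none); mem=76
  op22 P0: load  L4 → S/S on L4; bus BusRd Flush; mem=77
  op23 P0: load  L3 → S/S on L3; bus BusRd Flush; mem=3
  op24 P1: store L4 := 70 → I/M on L4; bus BusRdX; mem=77
  op25 P1: load  L0 → I/M on L0; bus (none); mem=90
  op26 P0: load  L4 → S/S on L4; bus BusRd Flush; mem=70
  op27 P1: store L1 := 23 → I/M on L1; bus BusRdX; mem=70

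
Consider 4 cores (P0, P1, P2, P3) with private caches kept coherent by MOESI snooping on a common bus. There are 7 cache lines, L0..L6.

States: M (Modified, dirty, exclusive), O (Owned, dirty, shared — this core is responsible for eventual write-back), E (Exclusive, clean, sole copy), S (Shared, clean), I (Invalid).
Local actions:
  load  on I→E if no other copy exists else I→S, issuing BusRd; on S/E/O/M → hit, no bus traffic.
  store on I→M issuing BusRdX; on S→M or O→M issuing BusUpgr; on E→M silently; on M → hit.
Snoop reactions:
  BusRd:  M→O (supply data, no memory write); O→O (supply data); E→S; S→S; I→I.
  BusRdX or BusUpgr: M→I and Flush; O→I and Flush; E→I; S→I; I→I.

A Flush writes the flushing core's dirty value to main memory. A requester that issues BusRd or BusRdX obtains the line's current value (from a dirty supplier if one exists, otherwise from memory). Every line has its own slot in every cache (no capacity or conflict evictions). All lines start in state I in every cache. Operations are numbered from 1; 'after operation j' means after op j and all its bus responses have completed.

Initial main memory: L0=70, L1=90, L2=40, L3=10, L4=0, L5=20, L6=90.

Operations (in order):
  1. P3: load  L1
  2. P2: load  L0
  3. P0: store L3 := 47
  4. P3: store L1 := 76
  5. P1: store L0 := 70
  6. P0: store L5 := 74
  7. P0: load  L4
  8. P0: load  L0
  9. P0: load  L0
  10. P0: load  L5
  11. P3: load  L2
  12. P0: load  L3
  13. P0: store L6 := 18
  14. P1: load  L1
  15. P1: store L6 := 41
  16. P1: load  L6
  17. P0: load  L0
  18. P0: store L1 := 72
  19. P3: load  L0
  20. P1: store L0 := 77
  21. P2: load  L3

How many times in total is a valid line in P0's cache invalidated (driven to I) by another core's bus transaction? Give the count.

invalidations = 2

  op1 P3: load  L1 → I/I/I/E on L1; bus BusRd; mem=90
  op2 P2: load  L0 → I/I/E/I on L0; bus BusRd; mem=70
  op3 P0: store L3 := 47 → M/I/I/I on L3; bus BusRdX; mem=10
  op4 P3: store L1 := 76 → I/I/I/M on L1; bus (none); mem=90
  op5 P1: store L0 := 70 → I/M/I/I on L0; bus BusRdX; mem=70
  op6 P0: store L5 := 74 → M/I/I/I on L5; bus BusRdX; mem=20
  op7 P0: load  L4 → E/I/I/I on L4; bus BusRd; mem=0
  op8 P0: load  L0 → S/O/I/I on L0; bus BusRd; mem=70
  op9 P0: load  L0 → S/O/I/I on L0; bus (none); mem=70
  op10 P0: load  L5 → M/I/I/I on L5; bus (none); mem=20
  op11 P3: load  L2 → I/I/I/E on L2; bus BusRd; mem=40
  op12 P0: load  L3 → M/I/I/I on L3; bus (none); mem=10
  op13 P0: store L6 := 18 → M/I/I/I on L6; bus BusRdX; mem=90
  op14 P1: load  L1 → I/S/I/O on L1; bus BusRd; mem=90
  op15 P1: store L6 := 41 → I/M/I/I on L6; bus BusRdX Flush; mem=18
  op16 P1: load  L6 → I/M/I/I on L6; bus (none); mem=18
  op17 P0: load  L0 → S/O/I/I on L0; bus (none); mem=70
  op18 P0: store L1 := 72 → M/I/I/I on L1; bus BusRdX Flush; mem=76
  op19 P3: load  L0 → S/O/I/S on L0; bus BusRd; mem=70
  op20 P1: store L0 := 77 → I/M/I/I on L0; bus BusUpgr; mem=70
  op21 P2: load  L3 → O/I/S/I on L3; bus BusRd; mem=10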